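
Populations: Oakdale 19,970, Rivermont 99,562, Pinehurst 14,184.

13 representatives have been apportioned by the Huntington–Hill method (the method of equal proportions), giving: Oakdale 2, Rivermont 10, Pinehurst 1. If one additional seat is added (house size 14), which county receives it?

Pinehurst

Priority for the next seat is population ÷ (√(s·(s+1))).
Priorities: Oakdale 8152.718, Rivermont 9492.864, Pinehurst 10029.603.
Highest priority: Pinehurst.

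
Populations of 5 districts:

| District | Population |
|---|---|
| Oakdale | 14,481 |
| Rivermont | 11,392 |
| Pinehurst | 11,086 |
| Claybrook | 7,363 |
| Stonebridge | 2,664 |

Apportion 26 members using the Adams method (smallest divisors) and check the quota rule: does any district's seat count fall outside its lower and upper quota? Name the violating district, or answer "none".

Standard quotas: Oakdale 8.013, Rivermont 6.304, Pinehurst 6.135, Claybrook 4.074, Stonebridge 1.474.
Adams allocation: Oakdale 8, Rivermont 6, Pinehurst 6, Claybrook 4, Stonebridge 2.
Every allocation lies between the lower and upper quota.

none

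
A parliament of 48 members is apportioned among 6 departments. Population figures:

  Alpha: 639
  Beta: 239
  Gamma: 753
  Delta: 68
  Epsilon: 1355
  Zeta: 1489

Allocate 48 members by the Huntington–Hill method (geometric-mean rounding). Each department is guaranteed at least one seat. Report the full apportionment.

Alpha 7; Beta 3; Gamma 8; Delta 1; Epsilon 14; Zeta 15

With divisor 97: modified quotas Alpha 6.588, Beta 2.464, Gamma 7.763, Delta 0.701, Epsilon 13.969, Zeta 15.351.
Geometric-mean thresholds: Alpha √(6·7)=6.481, Beta √(2·3)=2.449, Gamma √(7·8)=7.483, Delta (min 1), Epsilon √(13·14)=13.491, Zeta √(15·16)=15.492.
Each quota rounded against its threshold gives Alpha 7, Beta 3, Gamma 8, Delta 1, Epsilon 14, Zeta 15 (total 48).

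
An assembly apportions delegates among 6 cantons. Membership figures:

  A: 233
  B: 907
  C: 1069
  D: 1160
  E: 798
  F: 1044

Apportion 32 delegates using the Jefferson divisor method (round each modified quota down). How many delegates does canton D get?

7

Standard divisor 5211/32 ≈ 162.844; standard quotas: A 1.431, B 5.570, C 6.565, D 7.123, E 4.900, F 6.411.
Rounding down gives 1, 5, 6, 7, 4, 6 = 29 seats, so the divisor must be adjusted.
With modified divisor 150: modified quotas A 1.553, B 6.047, C 7.127, D 7.733, E 5.320, F 6.960.
Rounding down: A 1, B 6, C 7, D 7, E 5, F 6 (total 32).
D receives 7.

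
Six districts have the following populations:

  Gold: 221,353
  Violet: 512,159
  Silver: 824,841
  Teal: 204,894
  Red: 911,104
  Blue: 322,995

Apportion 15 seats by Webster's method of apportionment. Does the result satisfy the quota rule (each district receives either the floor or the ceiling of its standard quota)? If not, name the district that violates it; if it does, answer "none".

none

Standard quotas: Gold 1.108, Violet 2.563, Silver 4.128, Teal 1.025, Red 4.560, Blue 1.616.
Webster allocation: Gold 1, Violet 3, Silver 4, Teal 1, Red 4, Blue 2.
Every allocation lies between the lower and upper quota.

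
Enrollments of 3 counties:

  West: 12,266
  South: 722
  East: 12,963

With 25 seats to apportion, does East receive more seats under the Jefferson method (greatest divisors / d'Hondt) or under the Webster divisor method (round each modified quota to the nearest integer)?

Jefferson

Jefferson: West 12, South 0, East 13.
Webster: West 12, South 1, East 12.
East gets 13 under Jefferson and 12 under Webster.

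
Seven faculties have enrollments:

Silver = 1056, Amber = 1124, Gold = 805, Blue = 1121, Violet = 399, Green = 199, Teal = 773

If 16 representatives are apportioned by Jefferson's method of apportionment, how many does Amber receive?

Standard divisor 5477/16 ≈ 342.312; standard quotas: Silver 3.085, Amber 3.284, Gold 2.352, Blue 3.275, Violet 1.166, Green 0.581, Teal 2.258.
Rounding down gives 3, 3, 2, 3, 1, 0, 2 = 14 seats, so the divisor must be adjusted.
With modified divisor 274: modified quotas Silver 3.854, Amber 4.102, Gold 2.938, Blue 4.091, Violet 1.456, Green 0.726, Teal 2.821.
Rounding down: Silver 3, Amber 4, Gold 2, Blue 4, Violet 1, Green 0, Teal 2 (total 16).
Amber receives 4.

4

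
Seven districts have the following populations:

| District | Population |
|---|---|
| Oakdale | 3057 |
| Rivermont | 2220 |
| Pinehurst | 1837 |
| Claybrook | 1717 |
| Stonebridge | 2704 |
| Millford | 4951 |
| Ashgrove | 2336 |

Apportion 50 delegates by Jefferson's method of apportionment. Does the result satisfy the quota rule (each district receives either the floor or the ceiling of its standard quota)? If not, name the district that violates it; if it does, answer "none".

none

Standard quotas: Oakdale 8.121, Rivermont 5.897, Pinehurst 4.880, Claybrook 4.561, Stonebridge 7.183, Millford 13.152, Ashgrove 6.206.
Jefferson allocation: Oakdale 8, Rivermont 6, Pinehurst 5, Claybrook 4, Stonebridge 7, Millford 14, Ashgrove 6.
Every allocation lies between the lower and upper quota.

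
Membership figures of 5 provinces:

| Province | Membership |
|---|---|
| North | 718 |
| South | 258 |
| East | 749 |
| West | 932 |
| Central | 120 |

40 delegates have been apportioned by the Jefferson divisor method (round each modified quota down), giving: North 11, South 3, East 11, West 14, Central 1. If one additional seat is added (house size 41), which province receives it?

Priority for the next seat is population ÷ (current seats + 1).
Priorities: North 59.833, South 64.500, East 62.417, West 62.133, Central 60.000.
Highest priority: South.

South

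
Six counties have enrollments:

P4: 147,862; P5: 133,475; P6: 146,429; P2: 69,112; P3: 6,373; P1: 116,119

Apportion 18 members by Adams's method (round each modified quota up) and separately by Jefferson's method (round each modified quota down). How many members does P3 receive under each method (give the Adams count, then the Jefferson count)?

Adams: P4 4, P5 4, P6 4, P2 2, P3 1, P1 3.
Jefferson: P4 5, P5 4, P6 4, P2 2, P3 0, P1 3.
P3 gets 1 under Adams and 0 under Jefferson.

1 and 0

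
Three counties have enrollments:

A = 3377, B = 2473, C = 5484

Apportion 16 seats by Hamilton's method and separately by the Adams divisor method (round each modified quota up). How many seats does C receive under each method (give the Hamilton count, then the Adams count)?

Hamilton: A 5, B 3, C 8.
Adams: A 5, B 4, C 7.
C gets 8 under Hamilton and 7 under Adams.

8 and 7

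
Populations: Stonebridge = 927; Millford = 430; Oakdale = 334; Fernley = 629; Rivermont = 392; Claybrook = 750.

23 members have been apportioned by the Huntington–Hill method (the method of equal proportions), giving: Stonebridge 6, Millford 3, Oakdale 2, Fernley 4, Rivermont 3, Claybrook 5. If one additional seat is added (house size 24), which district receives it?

Priority for the next seat is population ÷ (√(s·(s+1))).
Priorities: Stonebridge 143.039, Millford 124.130, Oakdale 136.355, Fernley 140.649, Rivermont 113.161, Claybrook 136.931.
Highest priority: Stonebridge.

Stonebridge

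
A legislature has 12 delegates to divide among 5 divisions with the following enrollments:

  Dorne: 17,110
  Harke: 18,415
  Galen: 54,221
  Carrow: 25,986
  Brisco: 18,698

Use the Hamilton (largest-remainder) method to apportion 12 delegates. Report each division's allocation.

Total 134430; standard divisor 134430/12 ≈ 11202.5.
Standard quotas: Dorne 1.5273, Harke 1.6438, Galen 4.8401, Carrow 2.3197, Brisco 1.6691.
Lower quotas: Dorne 1, Harke 1, Galen 4, Carrow 2, Brisco 1 (sum 9, leaving 3 seats).
Remainders in descending order: Galen 0.8401, Brisco 0.6691, Harke 0.6438, Dorne 0.5273, Carrow 0.3197.
The surplus seats go to Galen, Brisco, Harke.

Dorne=1; Harke=2; Galen=5; Carrow=2; Brisco=2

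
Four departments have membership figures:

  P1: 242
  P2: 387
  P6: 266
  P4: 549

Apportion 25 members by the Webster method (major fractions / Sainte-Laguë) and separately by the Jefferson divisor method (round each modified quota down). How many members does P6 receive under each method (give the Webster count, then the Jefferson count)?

Webster: P1 4, P2 7, P6 5, P4 9.
Jefferson: P1 4, P2 7, P6 4, P4 10.
P6 gets 5 under Webster and 4 under Jefferson.

5 and 4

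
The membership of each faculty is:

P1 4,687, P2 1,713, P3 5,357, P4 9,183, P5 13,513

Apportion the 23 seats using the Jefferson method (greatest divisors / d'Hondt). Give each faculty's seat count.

Standard divisor 34453/23 ≈ 1497.957; standard quotas: P1 3.129, P2 1.144, P3 3.576, P4 6.130, P5 9.021.
Rounding down gives 3, 1, 3, 6, 9 = 22 seats, so the divisor must be adjusted.
With modified divisor 1347.68: modified quotas P1 3.478, P2 1.271, P3 3.975, P4 6.814, P5 10.027.
Rounding down: P1 3, P2 1, P3 3, P4 6, P5 10 (total 23).

P1=3, P2=1, P3=3, P4=6, P5=10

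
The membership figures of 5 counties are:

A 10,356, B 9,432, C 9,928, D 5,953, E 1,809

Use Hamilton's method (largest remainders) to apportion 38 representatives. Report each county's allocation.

Standard divisor: 37478 ÷ 38 ≈ 986.263.
Standard quotas: A 10.5002, B 9.5634, C 10.0663, D 6.0359, E 1.8342.
Lower quotas: A 10, B 9, C 10, D 6, E 1 (sum 36, leaving 2 seats).
Remainders in descending order: E 0.8342, B 0.5634, A 0.5002, C 0.0663, D 0.0359.
Largest remainders: E, B receive the extra seats.

A 10, B 10, C 10, D 6, E 2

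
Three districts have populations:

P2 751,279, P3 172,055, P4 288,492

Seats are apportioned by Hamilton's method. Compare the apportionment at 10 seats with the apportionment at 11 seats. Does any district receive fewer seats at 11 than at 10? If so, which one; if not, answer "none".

P3

At 10 seats: P2 6, P3 2, P4 2.
At 11 seats: P2 7, P3 1, P4 3.
P3 drops from 2 to 1.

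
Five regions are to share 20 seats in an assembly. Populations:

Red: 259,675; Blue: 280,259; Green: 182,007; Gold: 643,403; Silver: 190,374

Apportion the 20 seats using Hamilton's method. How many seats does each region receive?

Red 3; Blue 4; Green 2; Gold 8; Silver 3

Total 1555718; standard divisor 1555718/20 ≈ 77785.9.
Standard quotas: Red 3.3383, Blue 3.6030, Green 2.3398, Gold 8.2715, Silver 2.4474.
Lower quotas: Red 3, Blue 3, Green 2, Gold 8, Silver 2 (sum 18, leaving 2 seats).
Remainders in descending order: Blue 0.6030, Silver 0.4474, Green 0.3398, Red 0.3383, Gold 0.2715.
Largest remainders: Blue, Silver receive the extra seats.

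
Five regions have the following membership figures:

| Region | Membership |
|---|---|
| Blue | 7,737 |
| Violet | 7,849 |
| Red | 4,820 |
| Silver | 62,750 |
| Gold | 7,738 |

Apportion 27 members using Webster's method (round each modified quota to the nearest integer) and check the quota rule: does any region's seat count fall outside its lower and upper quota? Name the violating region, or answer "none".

Silver

Standard quotas: Blue 2.298, Violet 2.332, Red 1.432, Silver 18.640, Gold 2.299.
Webster allocation: Blue 2, Violet 2, Red 1, Silver 20, Gold 2.
Silver has quota 18.640 (lower 18, upper 19) but receives 20 — outside the quota interval.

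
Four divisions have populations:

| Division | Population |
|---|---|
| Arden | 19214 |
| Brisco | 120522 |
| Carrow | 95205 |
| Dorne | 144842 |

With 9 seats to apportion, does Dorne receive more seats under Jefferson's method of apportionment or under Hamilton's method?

Jefferson

Jefferson: Arden 0, Brisco 3, Carrow 2, Dorne 4.
Hamilton: Arden 1, Brisco 3, Carrow 2, Dorne 3.
Dorne gets 4 under Jefferson and 3 under Hamilton.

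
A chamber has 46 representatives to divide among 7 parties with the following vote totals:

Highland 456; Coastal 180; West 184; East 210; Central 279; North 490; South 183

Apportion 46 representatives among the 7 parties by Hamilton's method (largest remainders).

Highland 11; Coastal 4; West 4; East 5; Central 7; North 11; South 4

The standard divisor is 1982/46 ≈ 43.087.
Standard quotas: Highland 10.583, Coastal 4.178, West 4.270, East 4.874, Central 6.475, North 11.372, South 4.247.
Lower quotas: Highland 10, Coastal 4, West 4, East 4, Central 6, North 11, South 4 (sum 43, leaving 3 seats).
Remainders in descending order: East 0.874, Highland 0.583, Central 0.475, North 0.372, West 0.270, South 0.247, Coastal 0.178.
Largest remainders: East, Highland, Central receive the extra seats.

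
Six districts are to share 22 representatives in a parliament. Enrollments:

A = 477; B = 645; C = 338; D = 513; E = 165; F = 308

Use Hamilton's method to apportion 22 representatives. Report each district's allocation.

A: 4, B: 6, C: 3, D: 5, E: 1, F: 3

Total 2446; standard divisor 2446/22 ≈ 111.182.
Standard quotas: A 4.290, B 5.801, C 3.040, D 4.614, E 1.484, F 2.770.
Lower quotas: A 4, B 5, C 3, D 4, E 1, F 2 (sum 19, leaving 3 seats).
Remainders in descending order: B 0.801, F 0.770, D 0.614, E 0.484, A 0.290, C 0.040.
Largest remainders: B, F, D receive the extra seats.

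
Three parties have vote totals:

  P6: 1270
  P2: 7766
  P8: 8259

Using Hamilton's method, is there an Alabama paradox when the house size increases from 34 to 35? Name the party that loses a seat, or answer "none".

P6

At 34 seats: P6 3, P2 15, P8 16.
At 35 seats: P6 2, P2 16, P8 17.
P6 drops from 3 to 2.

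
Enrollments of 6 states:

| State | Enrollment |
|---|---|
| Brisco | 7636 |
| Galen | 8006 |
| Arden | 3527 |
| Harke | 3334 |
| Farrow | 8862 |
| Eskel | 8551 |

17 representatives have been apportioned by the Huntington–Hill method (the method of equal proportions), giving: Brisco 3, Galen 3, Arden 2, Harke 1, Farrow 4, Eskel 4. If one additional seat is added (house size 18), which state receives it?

Priority for the next seat is population ÷ (√(s·(s+1))).
Priorities: Brisco 2204.323, Galen 2311.133, Arden 1439.892, Harke 2357.494, Farrow 1981.603, Eskel 1912.062.
Highest priority: Harke.

Harke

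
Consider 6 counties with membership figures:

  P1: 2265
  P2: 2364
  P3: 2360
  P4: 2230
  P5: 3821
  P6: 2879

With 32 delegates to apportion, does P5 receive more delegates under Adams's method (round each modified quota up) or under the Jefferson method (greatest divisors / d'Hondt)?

Adams: P1 5, P2 5, P3 5, P4 4, P5 7, P6 6.
Jefferson: P1 4, P2 5, P3 5, P4 4, P5 8, P6 6.
P5 gets 7 under Adams and 8 under Jefferson.

Jefferson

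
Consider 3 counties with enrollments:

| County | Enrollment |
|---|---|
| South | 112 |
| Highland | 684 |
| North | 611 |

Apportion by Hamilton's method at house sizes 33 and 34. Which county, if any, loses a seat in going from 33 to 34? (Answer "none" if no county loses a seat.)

At 33 seats: South 3, Highland 16, North 14.
At 34 seats: South 3, Highland 16, North 15.
No county's allocation decreased.

none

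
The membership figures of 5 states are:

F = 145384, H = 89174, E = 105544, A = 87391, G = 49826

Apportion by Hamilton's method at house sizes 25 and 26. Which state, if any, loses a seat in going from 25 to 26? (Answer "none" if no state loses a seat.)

G

At 25 seats: F 8, H 5, E 5, A 4, G 3.
At 26 seats: F 8, H 5, E 6, A 5, G 2.
G drops from 3 to 2.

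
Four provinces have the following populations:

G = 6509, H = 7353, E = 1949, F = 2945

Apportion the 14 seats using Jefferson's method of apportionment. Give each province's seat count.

Standard divisor 18756/14 ≈ 1339.714; standard quotas: G 4.858, H 5.488, E 1.455, F 2.198.
Rounding down gives 4, 5, 1, 2 = 12 seats, so the divisor must be adjusted.
With modified divisor 1200: modified quotas G 5.424, H 6.128, E 1.624, F 2.454.
Rounding down: G 5, H 6, E 1, F 2 (total 14).

G: 5; H: 6; E: 1; F: 2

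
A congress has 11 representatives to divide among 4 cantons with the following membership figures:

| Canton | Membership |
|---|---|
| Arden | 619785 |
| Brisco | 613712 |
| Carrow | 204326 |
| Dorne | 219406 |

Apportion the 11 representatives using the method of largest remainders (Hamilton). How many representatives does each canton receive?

Arden 4; Brisco 4; Carrow 1; Dorne 2

Standard divisor: 1657229 ÷ 11 ≈ 150657.182.
Standard quotas: Arden 4.1139, Brisco 4.0736, Carrow 1.3562, Dorne 1.4563.
Lower quotas: Arden 4, Brisco 4, Carrow 1, Dorne 1 (sum 10, leaving 1 seat).
Remainders in descending order: Dorne 0.4563, Carrow 0.3562, Arden 0.1139, Brisco 0.0736.
The surplus seat goes to Dorne.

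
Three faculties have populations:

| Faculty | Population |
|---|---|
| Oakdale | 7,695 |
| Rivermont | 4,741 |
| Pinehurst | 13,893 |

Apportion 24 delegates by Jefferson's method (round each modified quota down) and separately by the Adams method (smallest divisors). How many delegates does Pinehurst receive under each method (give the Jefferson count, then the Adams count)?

Jefferson: Oakdale 7, Rivermont 4, Pinehurst 13.
Adams: Oakdale 7, Rivermont 5, Pinehurst 12.
Pinehurst gets 13 under Jefferson and 12 under Adams.

13 and 12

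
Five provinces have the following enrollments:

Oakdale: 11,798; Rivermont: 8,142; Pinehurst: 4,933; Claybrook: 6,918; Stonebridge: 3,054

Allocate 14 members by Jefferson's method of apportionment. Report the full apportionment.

Standard divisor 34845/14 ≈ 2488.929; standard quotas: Oakdale 4.740, Rivermont 3.271, Pinehurst 1.982, Claybrook 2.780, Stonebridge 1.227.
Rounding down gives 4, 3, 1, 2, 1 = 11 seats, so the divisor must be adjusted.
With modified divisor 2200: modified quotas Oakdale 5.363, Rivermont 3.701, Pinehurst 2.242, Claybrook 3.145, Stonebridge 1.388.
Rounding down: Oakdale 5, Rivermont 3, Pinehurst 2, Claybrook 3, Stonebridge 1 (total 14).

Oakdale 5, Rivermont 3, Pinehurst 2, Claybrook 3, Stonebridge 1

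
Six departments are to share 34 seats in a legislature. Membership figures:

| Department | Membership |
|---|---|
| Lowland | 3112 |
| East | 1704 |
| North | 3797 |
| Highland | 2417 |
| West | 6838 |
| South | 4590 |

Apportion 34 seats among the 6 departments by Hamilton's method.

Lowland=5, East=2, North=6, Highland=4, West=10, South=7

Standard divisor: 22458 ÷ 34 ≈ 660.529.
Standard quotas: Lowland 4.7114, East 2.5797, North 5.7484, Highland 3.6592, West 10.3523, South 6.9490.
Lower quotas: Lowland 4, East 2, North 5, Highland 3, West 10, South 6 (sum 30, leaving 4 seats).
Remainders in descending order: South 0.9490, North 0.7484, Lowland 0.7114, Highland 0.6592, East 0.5797, West 0.3523.
The surplus seats go to South, North, Lowland, Highland.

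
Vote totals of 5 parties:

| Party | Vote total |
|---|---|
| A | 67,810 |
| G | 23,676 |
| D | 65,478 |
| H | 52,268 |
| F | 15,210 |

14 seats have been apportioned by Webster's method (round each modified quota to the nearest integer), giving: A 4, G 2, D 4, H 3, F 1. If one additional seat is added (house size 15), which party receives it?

Priority for the next seat is population ÷ (current seats + 0.5).
Priorities: A 15068.889, G 9470.400, D 14550.667, H 14933.714, F 10140.000.
Highest priority: A.

A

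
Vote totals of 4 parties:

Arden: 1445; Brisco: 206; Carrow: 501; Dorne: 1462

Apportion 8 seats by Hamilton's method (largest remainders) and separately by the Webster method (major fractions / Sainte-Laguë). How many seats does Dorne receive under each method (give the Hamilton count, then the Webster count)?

3 and 4

Hamilton: Arden 3, Brisco 1, Carrow 1, Dorne 3.
Webster: Arden 3, Brisco 0, Carrow 1, Dorne 4.
Dorne gets 3 under Hamilton and 4 under Webster.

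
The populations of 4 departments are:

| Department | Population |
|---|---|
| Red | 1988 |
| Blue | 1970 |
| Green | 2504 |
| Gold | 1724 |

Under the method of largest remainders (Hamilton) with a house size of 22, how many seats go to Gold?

5

The standard divisor is 8186/22 ≈ 372.091.
Standard quotas: Red 5.343, Blue 5.294, Green 6.730, Gold 4.633.
Lower quotas: Red 5, Blue 5, Green 6, Gold 4 (sum 20, leaving 2 seats).
Remainders in descending order: Green 0.730, Gold 0.633, Red 0.343, Blue 0.294.
Largest remainders: Green, Gold receive the extra seats.
Gold receives 5.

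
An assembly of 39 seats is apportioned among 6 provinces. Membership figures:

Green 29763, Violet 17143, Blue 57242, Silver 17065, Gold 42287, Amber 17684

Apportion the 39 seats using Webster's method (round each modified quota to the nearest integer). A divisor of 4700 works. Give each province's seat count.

Green: 6, Violet: 4, Blue: 12, Silver: 4, Gold: 9, Amber: 4

With modified divisor 4700: modified quotas Green 6.333, Violet 3.647, Blue 12.179, Silver 3.631, Gold 8.997, Amber 3.763.
Rounding to the nearest integer: Green 6, Violet 4, Blue 12, Silver 4, Gold 9, Amber 4 (total 39).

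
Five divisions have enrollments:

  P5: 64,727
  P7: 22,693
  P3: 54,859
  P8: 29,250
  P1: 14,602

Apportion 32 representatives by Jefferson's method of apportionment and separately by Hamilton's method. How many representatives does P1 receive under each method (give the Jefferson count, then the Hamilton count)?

Jefferson: P5 11, P7 4, P3 10, P8 5, P1 2.
Hamilton: P5 11, P7 4, P3 9, P8 5, P1 3.
P1 gets 2 under Jefferson and 3 under Hamilton.

2 and 3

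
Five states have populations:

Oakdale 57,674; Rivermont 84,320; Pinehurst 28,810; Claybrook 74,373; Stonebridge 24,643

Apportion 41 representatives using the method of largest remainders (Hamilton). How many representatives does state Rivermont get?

13

The standard divisor is 269820/41 ≈ 6580.976.
Standard quotas: Oakdale 8.7637, Rivermont 12.8127, Pinehurst 4.3778, Claybrook 11.3012, Stonebridge 3.7446.
Lower quotas: Oakdale 8, Rivermont 12, Pinehurst 4, Claybrook 11, Stonebridge 3 (sum 38, leaving 3 seats).
Remainders in descending order: Rivermont 0.8127, Oakdale 0.7637, Stonebridge 0.7446, Pinehurst 0.3778, Claybrook 0.3012.
Largest remainders: Rivermont, Oakdale, Stonebridge receive the extra seats.
Rivermont receives 13.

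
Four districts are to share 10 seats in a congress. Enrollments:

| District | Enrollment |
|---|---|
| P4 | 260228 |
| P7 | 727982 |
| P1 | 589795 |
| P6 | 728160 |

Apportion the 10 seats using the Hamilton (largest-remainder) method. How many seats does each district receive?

Total 2306165; standard divisor 2306165/10 ≈ 230616.5.
Standard quotas: P4 1.1284, P7 3.1567, P1 2.5575, P6 3.1574.
Lower quotas: P4 1, P7 3, P1 2, P6 3 (sum 9, leaving 1 seat).
Remainders in descending order: P1 0.5575, P6 0.1574, P7 0.1567, P4 0.1284.
The surplus seat goes to P1.

P4 1; P7 3; P1 3; P6 3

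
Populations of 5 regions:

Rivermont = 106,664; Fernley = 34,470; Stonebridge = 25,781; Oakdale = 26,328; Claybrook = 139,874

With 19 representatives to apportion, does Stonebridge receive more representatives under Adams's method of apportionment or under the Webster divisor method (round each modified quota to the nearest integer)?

Adams: Rivermont 6, Fernley 2, Stonebridge 2, Oakdale 2, Claybrook 7.
Webster: Rivermont 6, Fernley 2, Stonebridge 1, Oakdale 2, Claybrook 8.
Stonebridge gets 2 under Adams and 1 under Webster.

Adams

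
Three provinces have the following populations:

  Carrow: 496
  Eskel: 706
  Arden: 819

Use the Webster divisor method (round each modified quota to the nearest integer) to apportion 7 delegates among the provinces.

Carrow 2, Eskel 2, Arden 3

Standard divisor 2021/7 ≈ 288.714; standard quotas: Carrow 1.718, Eskel 2.445, Arden 2.837.
Rounding to the nearest integer gives Carrow 2, Eskel 2, Arden 3 — total 7, matching the house size, so no adjustment is needed.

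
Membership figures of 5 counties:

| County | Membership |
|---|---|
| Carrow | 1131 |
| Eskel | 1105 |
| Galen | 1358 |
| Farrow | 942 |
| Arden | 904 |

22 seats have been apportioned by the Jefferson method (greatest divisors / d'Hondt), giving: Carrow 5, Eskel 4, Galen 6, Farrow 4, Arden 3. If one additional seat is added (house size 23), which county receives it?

Arden

Priority for the next seat is population ÷ (current seats + 1).
Priorities: Carrow 188.500, Eskel 221.000, Galen 194.000, Farrow 188.400, Arden 226.000.
Highest priority: Arden.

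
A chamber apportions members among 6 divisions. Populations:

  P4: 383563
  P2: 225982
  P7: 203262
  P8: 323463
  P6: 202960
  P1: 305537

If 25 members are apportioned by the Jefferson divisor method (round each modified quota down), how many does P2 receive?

Standard divisor 1644767/25 ≈ 65790.68; standard quotas: P4 5.830, P2 3.435, P7 3.090, P8 4.917, P6 3.085, P1 4.644.
Rounding down gives 5, 3, 3, 4, 3, 4 = 22 seats, so the divisor must be adjusted.
With modified divisor 58800: modified quotas P4 6.523, P2 3.843, P7 3.457, P8 5.501, P6 3.452, P1 5.196.
Rounding down: P4 6, P2 3, P7 3, P8 5, P6 3, P1 5 (total 25).
P2 receives 3.

3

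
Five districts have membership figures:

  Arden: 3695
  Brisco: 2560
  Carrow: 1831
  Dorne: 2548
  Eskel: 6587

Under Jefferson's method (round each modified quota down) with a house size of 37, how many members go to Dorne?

Standard divisor 17221/37 ≈ 465.432; standard quotas: Arden 7.939, Brisco 5.500, Carrow 3.934, Dorne 5.474, Eskel 14.152.
Rounding down gives 7, 5, 3, 5, 14 = 34 seats, so the divisor must be adjusted.
With modified divisor 430: modified quotas Arden 8.593, Brisco 5.953, Carrow 4.258, Dorne 5.926, Eskel 15.319.
Rounding down: Arden 8, Brisco 5, Carrow 4, Dorne 5, Eskel 15 (total 37).
Dorne receives 5.

5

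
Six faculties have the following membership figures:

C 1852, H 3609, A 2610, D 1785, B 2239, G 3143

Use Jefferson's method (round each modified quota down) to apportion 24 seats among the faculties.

C: 3, H: 6, A: 4, D: 3, B: 3, G: 5

Standard divisor 15238/24 ≈ 634.917; standard quotas: C 2.917, H 5.684, A 4.111, D 2.811, B 3.526, G 4.950.
Rounding down gives 2, 5, 4, 2, 3, 4 = 20 seats, so the divisor must be adjusted.
With modified divisor 580: modified quotas C 3.193, H 6.222, A 4.500, D 3.078, B 3.860, G 5.419.
Rounding down: C 3, H 6, A 4, D 3, B 3, G 5 (total 24).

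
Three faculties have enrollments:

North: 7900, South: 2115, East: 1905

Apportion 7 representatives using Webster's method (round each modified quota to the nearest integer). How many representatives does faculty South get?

Standard divisor 11920/7 ≈ 1702.857; standard quotas: North 4.639, South 1.242, East 1.119.
Rounding to the nearest integer gives North 5, South 1, East 1 — total 7, matching the house size, so no adjustment is needed.
South receives 1.

1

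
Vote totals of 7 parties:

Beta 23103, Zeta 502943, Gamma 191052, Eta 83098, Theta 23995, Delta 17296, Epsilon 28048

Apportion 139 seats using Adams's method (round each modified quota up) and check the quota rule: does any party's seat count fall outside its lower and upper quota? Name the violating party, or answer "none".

Standard quotas: Beta 3.693, Zeta 80.398, Gamma 30.541, Eta 13.284, Theta 3.836, Delta 2.765, Epsilon 4.484.
Adams allocation: Beta 4, Zeta 79, Gamma 30, Eta 14, Theta 4, Delta 3, Epsilon 5.
Zeta has quota 80.398 (lower 80, upper 81) but receives 79 — outside the quota interval.

Zeta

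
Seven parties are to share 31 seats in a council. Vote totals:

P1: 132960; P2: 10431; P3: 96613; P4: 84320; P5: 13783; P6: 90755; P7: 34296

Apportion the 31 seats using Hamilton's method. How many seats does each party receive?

Total 463158; standard divisor 463158/31 ≈ 14940.581.
Standard quotas: P1 8.8993, P2 0.6982, P3 6.4665, P4 5.6437, P5 0.9225, P6 6.0744, P7 2.2955.
Lower quotas: P1 8, P2 0, P3 6, P4 5, P5 0, P6 6, P7 2 (sum 27, leaving 4 seats).
Remainders in descending order: P5 0.9225, P1 0.8993, P2 0.6982, P4 0.6437, P3 0.4665, P7 0.2955, P6 0.0744.
The surplus seats go to P5, P1, P2, P4.

P1 9; P2 1; P3 6; P4 6; P5 1; P6 6; P7 2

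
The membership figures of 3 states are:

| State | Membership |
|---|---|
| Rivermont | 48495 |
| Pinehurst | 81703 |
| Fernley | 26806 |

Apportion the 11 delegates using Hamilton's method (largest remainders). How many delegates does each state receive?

Rivermont 3, Pinehurst 6, Fernley 2

Standard divisor: 157004 ÷ 11 ≈ 14273.091.
Standard quotas: Rivermont 3.3977, Pinehurst 5.7243, Fernley 1.8781.
Lower quotas: Rivermont 3, Pinehurst 5, Fernley 1 (sum 9, leaving 2 seats).
Remainders in descending order: Fernley 0.8781, Pinehurst 0.7243, Rivermont 0.3977.
The surplus seats go to Fernley, Pinehurst.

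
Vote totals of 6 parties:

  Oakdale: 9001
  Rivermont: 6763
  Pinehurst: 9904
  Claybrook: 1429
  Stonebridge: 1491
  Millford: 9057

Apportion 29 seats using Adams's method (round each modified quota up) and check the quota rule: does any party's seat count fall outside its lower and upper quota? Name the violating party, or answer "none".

Standard quotas: Oakdale 6.934, Rivermont 5.210, Pinehurst 7.630, Claybrook 1.101, Stonebridge 1.149, Millford 6.977.
Adams allocation: Oakdale 7, Rivermont 5, Pinehurst 7, Claybrook 1, Stonebridge 2, Millford 7.
Every allocation lies between the lower and upper quota.

none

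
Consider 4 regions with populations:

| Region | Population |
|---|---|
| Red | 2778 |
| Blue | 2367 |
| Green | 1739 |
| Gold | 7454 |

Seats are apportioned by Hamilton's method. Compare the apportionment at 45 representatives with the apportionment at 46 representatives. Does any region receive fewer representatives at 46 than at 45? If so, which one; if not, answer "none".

At 45 seats: Red 9, Blue 7, Green 6, Gold 23.
At 46 seats: Red 9, Blue 8, Green 5, Gold 24.
Green drops from 6 to 5.

Green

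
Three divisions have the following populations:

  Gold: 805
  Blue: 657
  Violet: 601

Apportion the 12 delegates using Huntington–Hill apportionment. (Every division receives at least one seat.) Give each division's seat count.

Gold 5, Blue 4, Violet 3

With divisor 177: modified quotas Gold 4.548, Blue 3.712, Violet 3.395.
Geometric-mean thresholds: Gold √(4·5)=4.472, Blue √(3·4)=3.464, Violet √(3·4)=3.464.
Each quota rounded against its threshold gives Gold 5, Blue 4, Violet 3 (total 12).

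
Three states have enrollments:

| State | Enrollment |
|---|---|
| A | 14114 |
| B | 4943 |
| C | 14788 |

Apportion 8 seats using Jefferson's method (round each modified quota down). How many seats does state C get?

Standard divisor 33845/8 ≈ 4230.625; standard quotas: A 3.336, B 1.168, C 3.495.
Rounding down gives 3, 1, 3 = 7 seats, so the divisor must be adjusted.
With modified divisor 3600: modified quotas A 3.921, B 1.373, C 4.108.
Rounding down: A 3, B 1, C 4 (total 8).
C receives 4.

4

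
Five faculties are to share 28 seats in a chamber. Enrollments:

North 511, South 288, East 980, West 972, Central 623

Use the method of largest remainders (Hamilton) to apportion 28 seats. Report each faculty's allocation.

North=4; South=3; East=8; West=8; Central=5

Total 3374; standard divisor 3374/28 ≈ 120.5.
Standard quotas: North 4.241, South 2.390, East 8.133, West 8.066, Central 5.170.
Lower quotas: North 4, South 2, East 8, West 8, Central 5 (sum 27, leaving 1 seat).
Remainders in descending order: South 0.390, North 0.241, Central 0.170, East 0.133, West 0.066.
Largest remainder: South receives the extra seat.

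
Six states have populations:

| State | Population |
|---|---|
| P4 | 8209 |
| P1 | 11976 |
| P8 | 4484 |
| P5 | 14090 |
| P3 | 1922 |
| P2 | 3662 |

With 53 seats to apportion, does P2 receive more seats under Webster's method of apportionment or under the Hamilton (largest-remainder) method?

Webster: P4 10, P1 15, P8 5, P5 17, P3 2, P2 4.
Hamilton: P4 10, P1 14, P8 5, P5 17, P3 2, P2 5.
P2 gets 4 under Webster and 5 under Hamilton.

Hamilton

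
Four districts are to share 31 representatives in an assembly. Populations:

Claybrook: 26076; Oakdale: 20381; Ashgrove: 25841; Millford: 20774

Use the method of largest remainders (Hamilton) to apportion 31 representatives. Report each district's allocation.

Claybrook=9; Oakdale=7; Ashgrove=8; Millford=7

Standard divisor: 93072 ÷ 31 ≈ 3002.323.
Standard quotas: Claybrook 8.6853, Oakdale 6.7884, Ashgrove 8.6070, Millford 6.9193.
Lower quotas: Claybrook 8, Oakdale 6, Ashgrove 8, Millford 6 (sum 28, leaving 3 seats).
Remainders in descending order: Millford 0.9193, Oakdale 0.7884, Claybrook 0.6853, Ashgrove 0.6070.
Largest remainders: Millford, Oakdale, Claybrook receive the extra seats.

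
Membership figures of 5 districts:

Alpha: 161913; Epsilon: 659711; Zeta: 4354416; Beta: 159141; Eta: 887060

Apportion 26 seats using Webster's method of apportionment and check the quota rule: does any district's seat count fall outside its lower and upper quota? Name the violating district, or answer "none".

Standard quotas: Alpha 0.677, Epsilon 2.757, Zeta 18.195, Beta 0.665, Eta 3.707.
Webster allocation: Alpha 1, Epsilon 3, Zeta 17, Beta 1, Eta 4.
Zeta has quota 18.195 (lower 18, upper 19) but receives 17 — outside the quota interval.

Zeta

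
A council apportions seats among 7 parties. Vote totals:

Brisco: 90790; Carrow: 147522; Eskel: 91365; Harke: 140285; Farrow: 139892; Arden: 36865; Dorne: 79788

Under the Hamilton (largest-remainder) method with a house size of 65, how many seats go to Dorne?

The standard divisor is 726507/65 ≈ 11177.031.
Standard quotas: Brisco 8.1229, Carrow 13.1987, Eskel 8.1744, Harke 12.5512, Farrow 12.5160, Arden 3.2983, Dorne 7.1386.
Lower quotas: Brisco 8, Carrow 13, Eskel 8, Harke 12, Farrow 12, Arden 3, Dorne 7 (sum 63, leaving 2 seats).
Remainders in descending order: Harke 0.5512, Farrow 0.5160, Arden 0.2983, Carrow 0.1987, Eskel 0.1744, Dorne 0.1386, Brisco 0.1229.
The surplus seats go to Harke, Farrow.
Dorne receives 7.

7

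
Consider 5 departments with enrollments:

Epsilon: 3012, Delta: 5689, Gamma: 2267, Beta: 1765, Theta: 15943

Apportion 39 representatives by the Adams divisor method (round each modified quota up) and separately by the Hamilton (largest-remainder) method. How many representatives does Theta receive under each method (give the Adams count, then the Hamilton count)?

Adams: Epsilon 4, Delta 8, Gamma 3, Beta 3, Theta 21.
Hamilton: Epsilon 4, Delta 8, Gamma 3, Beta 2, Theta 22.
Theta gets 21 under Adams and 22 under Hamilton.

21 and 22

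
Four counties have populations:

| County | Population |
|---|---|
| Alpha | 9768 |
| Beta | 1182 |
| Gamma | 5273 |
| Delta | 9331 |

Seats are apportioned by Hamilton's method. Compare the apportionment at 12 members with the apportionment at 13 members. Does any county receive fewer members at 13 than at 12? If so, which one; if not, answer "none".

Beta

At 12 seats: Alpha 5, Beta 1, Gamma 2, Delta 4.
At 13 seats: Alpha 5, Beta 0, Gamma 3, Delta 5.
Beta drops from 1 to 0.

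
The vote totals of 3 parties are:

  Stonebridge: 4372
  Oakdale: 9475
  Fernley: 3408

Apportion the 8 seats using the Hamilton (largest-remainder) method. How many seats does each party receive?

Standard divisor: 17255 ÷ 8 ≈ 2156.875.
Standard quotas: Stonebridge 2.0270, Oakdale 4.3929, Fernley 1.5801.
Lower quotas: Stonebridge 2, Oakdale 4, Fernley 1 (sum 7, leaving 1 seat).
Remainders in descending order: Fernley 0.5801, Oakdale 0.3929, Stonebridge 0.0270.
The surplus seat goes to Fernley.

Stonebridge 2, Oakdale 4, Fernley 2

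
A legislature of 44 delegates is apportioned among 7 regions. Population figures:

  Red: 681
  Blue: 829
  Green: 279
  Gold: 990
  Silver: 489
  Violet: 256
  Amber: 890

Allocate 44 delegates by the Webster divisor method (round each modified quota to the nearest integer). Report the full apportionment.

Standard divisor 4414/44 ≈ 100.318; standard quotas: Red 6.788, Blue 8.264, Green 2.781, Gold 9.869, Silver 4.874, Violet 2.552, Amber 8.872.
Rounding to the nearest integer gives 7, 8, 3, 10, 5, 3, 9 = 45 seats, so the divisor must be adjusted.
With modified divisor 103.3: modified quotas Red 6.592, Blue 8.025, Green 2.701, Gold 9.584, Silver 4.734, Violet 2.478, Amber 8.616.
Rounding to the nearest integer: Red 7, Blue 8, Green 3, Gold 10, Silver 5, Violet 2, Amber 9 (total 44).

Red 7, Blue 8, Green 3, Gold 10, Silver 5, Violet 2, Amber 9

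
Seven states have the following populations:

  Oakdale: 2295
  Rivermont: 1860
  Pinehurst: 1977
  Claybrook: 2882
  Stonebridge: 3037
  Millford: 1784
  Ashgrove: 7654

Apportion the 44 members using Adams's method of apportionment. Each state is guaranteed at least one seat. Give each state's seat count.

Oakdale 5, Rivermont 4, Pinehurst 4, Claybrook 6, Stonebridge 6, Millford 4, Ashgrove 15

Standard divisor 21489/44 ≈ 488.386; standard quotas: Oakdale 4.699, Rivermont 3.808, Pinehurst 4.048, Claybrook 5.901, Stonebridge 6.218, Millford 3.653, Ashgrove 15.672.
Rounding up gives 5, 4, 5, 6, 7, 4, 16 = 47 seats, so the divisor must be adjusted.
With modified divisor 530: modified quotas Oakdale 4.330, Rivermont 3.509, Pinehurst 3.730, Claybrook 5.438, Stonebridge 5.730, Millford 3.366, Ashgrove 14.442.
Rounding up: Oakdale 5, Rivermont 4, Pinehurst 4, Claybrook 6, Stonebridge 6, Millford 4, Ashgrove 15 (total 44).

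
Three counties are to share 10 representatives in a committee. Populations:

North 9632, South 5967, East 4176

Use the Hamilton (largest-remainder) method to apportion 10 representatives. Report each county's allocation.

North 5, South 3, East 2

Standard divisor: 19775 ÷ 10 ≈ 1977.5.
Standard quotas: North 4.8708, South 3.0174, East 2.1118.
Lower quotas: North 4, South 3, East 2 (sum 9, leaving 1 seat).
Remainders in descending order: North 0.8708, East 0.1118, South 0.0174.
Largest remainder: North receives the extra seat.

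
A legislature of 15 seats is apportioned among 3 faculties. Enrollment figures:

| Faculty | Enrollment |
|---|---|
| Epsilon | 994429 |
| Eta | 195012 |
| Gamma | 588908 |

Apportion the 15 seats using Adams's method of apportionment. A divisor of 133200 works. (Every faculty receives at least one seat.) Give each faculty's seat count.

Epsilon: 8, Eta: 2, Gamma: 5

With modified divisor 133200: modified quotas Epsilon 7.466, Eta 1.464, Gamma 4.421.
Rounding up: Epsilon 8, Eta 2, Gamma 5 (total 15).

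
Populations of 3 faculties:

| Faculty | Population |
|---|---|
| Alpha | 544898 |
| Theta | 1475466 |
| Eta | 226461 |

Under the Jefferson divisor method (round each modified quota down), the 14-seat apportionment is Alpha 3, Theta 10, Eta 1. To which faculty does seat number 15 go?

Alpha

Priority for the next seat is population ÷ (current seats + 1).
Priorities: Alpha 136224.500, Theta 134133.273, Eta 113230.500.
Highest priority: Alpha.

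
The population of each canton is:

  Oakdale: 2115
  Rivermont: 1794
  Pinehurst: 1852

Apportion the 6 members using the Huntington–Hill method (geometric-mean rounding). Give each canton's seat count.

Oakdale 2, Rivermont 2, Pinehurst 2

With divisor 1066: modified quotas Oakdale 1.984, Rivermont 1.683, Pinehurst 1.737.
Geometric-mean thresholds: Oakdale √(1·2)=1.414, Rivermont √(1·2)=1.414, Pinehurst √(1·2)=1.414.
Each quota rounded against its threshold gives Oakdale 2, Rivermont 2, Pinehurst 2 (total 6).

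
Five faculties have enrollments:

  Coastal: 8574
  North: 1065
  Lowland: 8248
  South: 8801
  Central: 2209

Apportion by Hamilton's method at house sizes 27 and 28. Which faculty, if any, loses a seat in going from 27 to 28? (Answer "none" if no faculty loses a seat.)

none

At 27 seats: Coastal 8, North 1, Lowland 8, South 8, Central 2.
At 28 seats: Coastal 8, North 1, Lowland 8, South 9, Central 2.
No faculty's allocation decreased.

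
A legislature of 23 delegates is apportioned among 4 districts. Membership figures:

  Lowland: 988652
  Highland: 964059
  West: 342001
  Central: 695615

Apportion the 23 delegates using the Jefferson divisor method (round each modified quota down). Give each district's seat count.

Standard divisor 2990327/23 ≈ 130014.217; standard quotas: Lowland 7.604, Highland 7.415, West 2.630, Central 5.350.
Rounding down gives 7, 7, 2, 5 = 21 seats, so the divisor must be adjusted.
With modified divisor 118200: modified quotas Lowland 8.364, Highland 8.156, West 2.893, Central 5.885.
Rounding down: Lowland 8, Highland 8, West 2, Central 5 (total 23).

Lowland=8; Highland=8; West=2; Central=5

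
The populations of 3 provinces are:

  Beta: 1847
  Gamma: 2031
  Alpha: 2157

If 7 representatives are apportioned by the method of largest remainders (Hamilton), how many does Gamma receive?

2

Total 6035; standard divisor 6035/7 ≈ 862.143.
Standard quotas: Beta 2.142, Gamma 2.356, Alpha 2.502.
Lower quotas: Beta 2, Gamma 2, Alpha 2 (sum 6, leaving 1 seat).
Remainders in descending order: Alpha 0.502, Gamma 0.356, Beta 0.142.
The surplus seat goes to Alpha.
Gamma receives 2.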